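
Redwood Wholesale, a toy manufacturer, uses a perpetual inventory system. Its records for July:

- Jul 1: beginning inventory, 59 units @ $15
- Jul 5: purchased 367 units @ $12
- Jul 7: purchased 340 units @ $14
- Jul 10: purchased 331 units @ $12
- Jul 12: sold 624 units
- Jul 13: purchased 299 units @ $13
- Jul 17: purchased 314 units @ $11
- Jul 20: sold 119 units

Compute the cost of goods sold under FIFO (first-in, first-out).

COGS = $9,727

Jul 12, 624 sold [FIFO — oldest first]: 59 @ $15 + 367 @ $12 + 198 @ $14 = $8,061
Jul 20, 119 sold [FIFO — oldest first]: 119 @ $14 = $1,666
Total COGS = $8,061 + $1,666 = $9,727
Ending inventory: 23 @ $14 + 331 @ $12 + 299 @ $13 + 314 @ $11 = $11,635
Check: goods available $21,362 = COGS $9,727 + ending $11,635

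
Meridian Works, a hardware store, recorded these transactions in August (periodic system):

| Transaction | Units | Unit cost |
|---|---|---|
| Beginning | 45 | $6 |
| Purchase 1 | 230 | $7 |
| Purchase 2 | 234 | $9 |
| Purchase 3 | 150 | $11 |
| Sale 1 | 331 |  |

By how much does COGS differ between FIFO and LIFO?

FIFO COGS: 45 @ $6 + 230 @ $7 + 56 @ $9 = $2,384
LIFO COGS: 150 @ $11 + 181 @ $9 = $3,279
Difference = |$2,384 − $3,279| = $895

$895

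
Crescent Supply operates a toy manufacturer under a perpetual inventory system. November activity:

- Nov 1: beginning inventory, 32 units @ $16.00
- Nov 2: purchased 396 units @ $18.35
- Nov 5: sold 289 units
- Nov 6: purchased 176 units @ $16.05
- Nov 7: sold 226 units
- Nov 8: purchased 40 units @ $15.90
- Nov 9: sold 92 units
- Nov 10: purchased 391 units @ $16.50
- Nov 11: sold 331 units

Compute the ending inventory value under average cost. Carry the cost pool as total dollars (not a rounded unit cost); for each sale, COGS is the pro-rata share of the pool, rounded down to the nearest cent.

Ending inventory = $1,601.77

After Nov 1: 32 on hand, pool $512.00 (≈ $16.0000 each)
After Nov 2: 428 on hand, pool $7,778.60 (≈ $18.1743 each)
Nov 5, sell 289: 289/428 × $7,778.60 → $5,252.37
After Nov 6: 315 on hand, pool $5,351.03 (≈ $16.9874 each)
Nov 7, sell 226: 226/315 × $5,351.03 → $3,839.15
After Nov 8: 129 on hand, pool $2,147.88 (≈ $16.6502 each)
Nov 9, sell 92: 92/129 × $2,147.88 → $1,531.82
After Nov 10: 428 on hand, pool $7,067.56 (≈ $16.5130 each)
Nov 11, sell 331: 331/428 × $7,067.56 → $5,465.79
Total COGS = $5,252.37 + $3,839.15 + $1,531.82 + $5,465.79 = $16,089.13
Ending inventory (cost pool remaining) = $1,601.77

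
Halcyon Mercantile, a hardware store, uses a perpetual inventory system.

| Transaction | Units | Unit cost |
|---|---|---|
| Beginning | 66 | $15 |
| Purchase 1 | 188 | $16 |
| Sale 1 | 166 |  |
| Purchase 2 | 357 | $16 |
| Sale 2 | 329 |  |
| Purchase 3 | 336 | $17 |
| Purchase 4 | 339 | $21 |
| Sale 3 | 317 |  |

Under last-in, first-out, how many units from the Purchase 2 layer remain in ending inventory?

Sale 1 (166) [LIFO — newest first]: 166 @ $16 = $2,656
Sale 2 (329) [LIFO — newest first]: 329 @ $16 = $5,264
Sale 3 (317) [LIFO — newest first]: 317 @ $21 = $6,657
Total COGS = $2,656 + $5,264 + $6,657 = $14,577
Ending inventory: 66 @ $15 + 22 @ $16 + 28 @ $16 + 336 @ $17 + 22 @ $21 = $7,964

28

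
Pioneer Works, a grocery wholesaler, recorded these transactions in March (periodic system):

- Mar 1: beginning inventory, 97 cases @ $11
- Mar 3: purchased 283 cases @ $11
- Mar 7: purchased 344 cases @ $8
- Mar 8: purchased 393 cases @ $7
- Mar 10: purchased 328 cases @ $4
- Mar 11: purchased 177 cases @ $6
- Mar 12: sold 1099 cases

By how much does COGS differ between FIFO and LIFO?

$2,824

FIFO COGS: 97 @ $11 + 283 @ $11 + 344 @ $8 + 375 @ $7 = $9,557
LIFO COGS: 177 @ $6 + 328 @ $4 + 393 @ $7 + 201 @ $8 = $6,733
Difference = |$9,557 − $6,733| = $2,824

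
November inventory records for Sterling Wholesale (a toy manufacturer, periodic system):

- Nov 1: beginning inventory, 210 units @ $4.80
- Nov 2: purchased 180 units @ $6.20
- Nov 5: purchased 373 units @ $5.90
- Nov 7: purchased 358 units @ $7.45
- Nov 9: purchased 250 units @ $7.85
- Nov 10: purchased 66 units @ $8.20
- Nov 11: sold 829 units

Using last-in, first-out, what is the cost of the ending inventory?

Ending inventory = $3,410.20

Nov 11, 829 sold [LIFO — newest first]: 66 @ $8.20 + 250 @ $7.85 + 358 @ $7.45 + 155 @ $5.90 = $6,085.30
Ending inventory: 210 @ $4.80 + 180 @ $6.20 + 218 @ $5.90 = $3,410.20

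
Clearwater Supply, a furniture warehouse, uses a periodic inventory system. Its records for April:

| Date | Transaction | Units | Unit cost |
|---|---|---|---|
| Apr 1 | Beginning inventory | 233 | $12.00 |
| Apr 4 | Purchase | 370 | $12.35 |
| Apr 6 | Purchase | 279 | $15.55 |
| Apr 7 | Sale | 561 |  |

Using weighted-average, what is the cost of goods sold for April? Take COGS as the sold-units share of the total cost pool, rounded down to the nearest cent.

COGS = $7,444.34

Apr 7, sell 561: 561/882 × $11,703.95 → $7,444.34
Ending inventory (cost pool remaining) = $4,259.61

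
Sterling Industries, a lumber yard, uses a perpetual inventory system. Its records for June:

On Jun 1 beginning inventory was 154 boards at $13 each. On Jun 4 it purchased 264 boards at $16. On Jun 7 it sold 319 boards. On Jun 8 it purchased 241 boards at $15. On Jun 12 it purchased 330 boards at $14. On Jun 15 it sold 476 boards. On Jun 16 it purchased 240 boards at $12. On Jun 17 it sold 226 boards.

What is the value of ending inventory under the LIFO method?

Jun 7, 319 sold [LIFO — newest first]: 264 @ $16 + 55 @ $13 = $4,939
Jun 15, 476 sold [LIFO — newest first]: 330 @ $14 + 146 @ $15 = $6,810
Jun 17, 226 sold [LIFO — newest first]: 226 @ $12 = $2,712
Total COGS = $4,939 + $6,810 + $2,712 = $14,461
Ending inventory: 99 @ $13 + 95 @ $15 + 14 @ $12 = $2,880

Ending inventory = $2,880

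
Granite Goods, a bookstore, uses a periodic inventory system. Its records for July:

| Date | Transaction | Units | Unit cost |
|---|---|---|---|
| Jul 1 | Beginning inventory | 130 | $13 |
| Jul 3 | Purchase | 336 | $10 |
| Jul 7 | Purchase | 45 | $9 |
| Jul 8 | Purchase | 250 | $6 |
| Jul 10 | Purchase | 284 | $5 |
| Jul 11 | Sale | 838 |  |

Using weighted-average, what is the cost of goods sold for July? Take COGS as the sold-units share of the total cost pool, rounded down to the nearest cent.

COGS = $6,716.02

Jul 11, sell 838: 838/1045 × $8,375.00 → $6,716.02
Ending inventory (cost pool remaining) = $1,658.98
Check: goods available $8,375.00 = COGS $6,716.02 + ending $1,658.98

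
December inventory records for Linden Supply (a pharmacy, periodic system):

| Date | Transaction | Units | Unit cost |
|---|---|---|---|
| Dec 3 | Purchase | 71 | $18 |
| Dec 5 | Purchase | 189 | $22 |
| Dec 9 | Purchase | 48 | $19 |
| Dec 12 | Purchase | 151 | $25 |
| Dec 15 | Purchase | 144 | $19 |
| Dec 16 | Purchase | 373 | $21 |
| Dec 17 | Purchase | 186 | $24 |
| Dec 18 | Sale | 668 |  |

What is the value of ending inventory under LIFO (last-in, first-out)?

Ending inventory = $10,788

Dec 18, 668 sold [LIFO — newest first]: 186 @ $24 + 373 @ $21 + 109 @ $19 = $14,368
Ending inventory: 71 @ $18 + 189 @ $22 + 48 @ $19 + 151 @ $25 + 35 @ $19 = $10,788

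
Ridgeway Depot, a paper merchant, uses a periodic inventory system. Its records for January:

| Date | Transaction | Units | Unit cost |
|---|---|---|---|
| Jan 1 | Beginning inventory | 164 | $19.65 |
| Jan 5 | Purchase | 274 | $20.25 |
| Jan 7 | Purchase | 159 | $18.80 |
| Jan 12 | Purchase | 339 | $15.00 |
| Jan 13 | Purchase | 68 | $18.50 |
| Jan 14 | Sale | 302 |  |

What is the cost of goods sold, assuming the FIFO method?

COGS = $6,017.10

Jan 14, 302 sold [FIFO — oldest first]: 164 @ $19.65 + 138 @ $20.25 = $6,017.10
Ending inventory: 136 @ $20.25 + 159 @ $18.80 + 339 @ $15.00 + 68 @ $18.50 = $12,086.20
Check: goods available $18,103.30 = COGS $6,017.10 + ending $12,086.20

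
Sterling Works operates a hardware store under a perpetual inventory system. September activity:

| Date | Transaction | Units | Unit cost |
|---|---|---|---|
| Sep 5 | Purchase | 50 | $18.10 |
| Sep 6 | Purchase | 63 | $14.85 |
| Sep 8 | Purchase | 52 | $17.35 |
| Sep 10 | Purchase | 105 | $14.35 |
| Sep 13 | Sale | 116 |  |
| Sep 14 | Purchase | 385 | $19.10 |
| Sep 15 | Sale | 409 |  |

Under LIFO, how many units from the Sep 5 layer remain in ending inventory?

Sep 13, 116 sold [LIFO — newest first]: 105 @ $14.35 + 11 @ $17.35 = $1,697.60
Sep 15, 409 sold [LIFO — newest first]: 385 @ $19.10 + 24 @ $17.35 = $7,769.90
Total COGS = $1,697.60 + $7,769.90 = $9,467.50
Ending inventory: 50 @ $18.10 + 63 @ $14.85 + 17 @ $17.35 = $2,135.50
Check: goods available $11,603.00 = COGS $9,467.50 + ending $2,135.50

50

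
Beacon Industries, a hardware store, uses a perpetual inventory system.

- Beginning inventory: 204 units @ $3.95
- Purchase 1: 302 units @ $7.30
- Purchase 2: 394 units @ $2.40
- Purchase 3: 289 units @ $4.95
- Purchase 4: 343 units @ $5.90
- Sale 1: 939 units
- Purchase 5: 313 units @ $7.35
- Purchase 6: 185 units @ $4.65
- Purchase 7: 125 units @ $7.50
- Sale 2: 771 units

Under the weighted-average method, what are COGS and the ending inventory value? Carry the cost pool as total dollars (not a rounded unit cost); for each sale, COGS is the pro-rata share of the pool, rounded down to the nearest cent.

COGS = $8,959.08; ending inventory = $2,549.47

After Beginning: 204 on hand, pool $805.80 (≈ $3.9500 each)
After Purchase 1: 506 on hand, pool $3,010.40 (≈ $5.9494 each)
After Purchase 2: 900 on hand, pool $3,956.00 (≈ $4.3956 each)
After Purchase 3: 1189 on hand, pool $5,386.55 (≈ $4.5303 each)
After Purchase 4: 1532 on hand, pool $7,410.25 (≈ $4.8370 each)
Sale 1, sell 939: 939/1532 × $7,410.25 → $4,541.92
After Purchase 5: 906 on hand, pool $5,168.88 (≈ $5.7052 each)
After Purchase 6: 1091 on hand, pool $6,029.13 (≈ $5.5262 each)
After Purchase 7: 1216 on hand, pool $6,966.63 (≈ $5.7291 each)
Sale 2, sell 771: 771/1216 × $6,966.63 → $4,417.16
Total COGS = $4,541.92 + $4,417.16 = $8,959.08
Ending inventory (cost pool remaining) = $2,549.47
Check: goods available $11,508.55 = COGS $8,959.08 + ending $2,549.47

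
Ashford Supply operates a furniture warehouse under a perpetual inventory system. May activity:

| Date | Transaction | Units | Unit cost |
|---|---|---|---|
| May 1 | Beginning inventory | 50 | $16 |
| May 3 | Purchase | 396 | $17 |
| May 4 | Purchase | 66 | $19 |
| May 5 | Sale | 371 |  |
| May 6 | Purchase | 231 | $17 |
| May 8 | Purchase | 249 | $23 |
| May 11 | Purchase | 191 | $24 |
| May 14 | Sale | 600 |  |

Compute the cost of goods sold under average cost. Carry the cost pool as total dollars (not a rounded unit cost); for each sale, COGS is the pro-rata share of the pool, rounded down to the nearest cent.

COGS = $18,674.97

After May 1: 50 on hand, pool $800.00 (≈ $16.0000 each)
After May 3: 446 on hand, pool $7,532.00 (≈ $16.8879 each)
After May 4: 512 on hand, pool $8,786.00 (≈ $17.1602 each)
May 5, sell 371: 371/512 × $8,786.00 → $6,366.41
After May 6: 372 on hand, pool $6,346.59 (≈ $17.0607 each)
After May 8: 621 on hand, pool $12,073.59 (≈ $19.4422 each)
After May 11: 812 on hand, pool $16,657.59 (≈ $20.5143 each)
May 14, sell 600: 600/812 × $16,657.59 → $12,308.56
Total COGS = $6,366.41 + $12,308.56 = $18,674.97
Ending inventory (cost pool remaining) = $4,349.03
Check: goods available $23,024.00 = COGS $18,674.97 + ending $4,349.03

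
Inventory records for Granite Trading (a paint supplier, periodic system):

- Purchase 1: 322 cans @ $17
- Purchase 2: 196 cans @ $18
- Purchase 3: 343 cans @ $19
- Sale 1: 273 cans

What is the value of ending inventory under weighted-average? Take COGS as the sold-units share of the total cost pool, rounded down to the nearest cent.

Sale 1, sell 273: 273/861 × $15,519.00 → $4,920.65
Ending inventory (cost pool remaining) = $10,598.35

Ending inventory = $10,598.35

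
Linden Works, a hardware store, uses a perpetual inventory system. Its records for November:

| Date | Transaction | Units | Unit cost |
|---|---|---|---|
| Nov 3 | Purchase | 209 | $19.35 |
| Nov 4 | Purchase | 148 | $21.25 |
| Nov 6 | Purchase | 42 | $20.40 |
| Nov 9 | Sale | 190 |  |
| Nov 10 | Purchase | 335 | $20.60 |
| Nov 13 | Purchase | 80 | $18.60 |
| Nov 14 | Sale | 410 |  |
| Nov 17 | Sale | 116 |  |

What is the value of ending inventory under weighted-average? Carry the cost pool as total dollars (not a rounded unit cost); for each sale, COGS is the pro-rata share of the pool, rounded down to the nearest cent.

Ending inventory = $1,979.41

After Nov 3: 209 on hand, pool $4,044.15 (≈ $19.3500 each)
After Nov 4: 357 on hand, pool $7,189.15 (≈ $20.1377 each)
After Nov 6: 399 on hand, pool $8,045.95 (≈ $20.1653 each)
Nov 9, sell 190: 190/399 × $8,045.95 → $3,831.40
After Nov 10: 544 on hand, pool $11,115.55 (≈ $20.4330 each)
After Nov 13: 624 on hand, pool $12,603.55 (≈ $20.1980 each)
Nov 14, sell 410: 410/624 × $12,603.55 → $8,281.17
Nov 17, sell 116: 116/214 × $4,322.38 → $2,342.97
Total COGS = $3,831.40 + $8,281.17 + $2,342.97 = $14,455.54
Ending inventory (cost pool remaining) = $1,979.41
Check: goods available $16,434.95 = COGS $14,455.54 + ending $1,979.41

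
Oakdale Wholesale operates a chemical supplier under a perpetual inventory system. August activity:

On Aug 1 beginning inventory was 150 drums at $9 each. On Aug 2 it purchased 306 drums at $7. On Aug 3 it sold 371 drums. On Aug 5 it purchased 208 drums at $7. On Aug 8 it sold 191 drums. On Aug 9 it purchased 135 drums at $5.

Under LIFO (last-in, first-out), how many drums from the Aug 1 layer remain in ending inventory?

85

Aug 3, 371 sold [LIFO — newest first]: 306 @ $7 + 65 @ $9 = $2,727
Aug 8, 191 sold [LIFO — newest first]: 191 @ $7 = $1,337
Total COGS = $2,727 + $1,337 = $4,064
Ending inventory: 85 @ $9 + 17 @ $7 + 135 @ $5 = $1,559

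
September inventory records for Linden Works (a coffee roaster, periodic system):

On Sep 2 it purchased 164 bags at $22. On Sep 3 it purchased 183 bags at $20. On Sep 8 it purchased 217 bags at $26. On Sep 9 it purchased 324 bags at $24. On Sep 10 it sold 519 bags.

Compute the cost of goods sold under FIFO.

COGS = $11,740

Sep 10, 519 sold [FIFO — oldest first]: 164 @ $22 + 183 @ $20 + 172 @ $26 = $11,740
Ending inventory: 45 @ $26 + 324 @ $24 = $8,946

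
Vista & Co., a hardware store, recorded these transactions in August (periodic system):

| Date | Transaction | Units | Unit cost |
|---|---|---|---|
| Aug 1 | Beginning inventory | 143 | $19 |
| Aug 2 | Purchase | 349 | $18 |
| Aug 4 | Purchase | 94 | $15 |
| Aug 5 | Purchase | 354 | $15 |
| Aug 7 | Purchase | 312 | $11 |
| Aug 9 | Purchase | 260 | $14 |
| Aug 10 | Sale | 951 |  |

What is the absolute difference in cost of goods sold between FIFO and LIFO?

FIFO COGS: 143 @ $19 + 349 @ $18 + 94 @ $15 + 354 @ $15 + 11 @ $11 = $15,840
LIFO COGS: 260 @ $14 + 312 @ $11 + 354 @ $15 + 25 @ $15 = $12,757
Difference = |$15,840 − $12,757| = $3,083

$3,083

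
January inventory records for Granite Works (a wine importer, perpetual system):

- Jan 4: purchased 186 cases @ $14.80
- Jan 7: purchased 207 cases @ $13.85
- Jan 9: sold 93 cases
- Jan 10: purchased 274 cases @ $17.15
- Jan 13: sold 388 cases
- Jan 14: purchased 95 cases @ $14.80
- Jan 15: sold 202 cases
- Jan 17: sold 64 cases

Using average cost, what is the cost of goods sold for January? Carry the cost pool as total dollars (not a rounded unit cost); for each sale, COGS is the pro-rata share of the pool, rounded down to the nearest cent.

COGS = $11,494.30

After Jan 4: 186 on hand, pool $2,752.80 (≈ $14.8000 each)
After Jan 7: 393 on hand, pool $5,619.75 (≈ $14.2996 each)
Jan 9, sell 93: 93/393 × $5,619.75 → $1,329.86
After Jan 10: 574 on hand, pool $8,988.99 (≈ $15.6603 each)
Jan 13, sell 388: 388/574 × $8,988.99 → $6,076.18
After Jan 14: 281 on hand, pool $4,318.81 (≈ $15.3694 each)
Jan 15, sell 202: 202/281 × $4,318.81 → $3,104.62
Jan 17, sell 64: 64/79 × $1,214.19 → $983.64
Total COGS = $1,329.86 + $6,076.18 + $3,104.62 + $983.64 = $11,494.30
Ending inventory (cost pool remaining) = $230.55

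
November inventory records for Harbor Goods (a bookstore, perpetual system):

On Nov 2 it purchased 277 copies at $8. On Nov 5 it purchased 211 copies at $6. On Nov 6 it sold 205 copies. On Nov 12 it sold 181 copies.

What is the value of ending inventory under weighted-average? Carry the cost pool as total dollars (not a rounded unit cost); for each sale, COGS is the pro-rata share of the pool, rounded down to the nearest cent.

Ending inventory = $727.80

After Nov 2: 277 on hand, pool $2,216.00 (≈ $8.0000 each)
After Nov 5: 488 on hand, pool $3,482.00 (≈ $7.1352 each)
Nov 6, sell 205: 205/488 × $3,482.00 → $1,462.72
Nov 12, sell 181: 181/283 × $2,019.28 → $1,291.48
Total COGS = $1,462.72 + $1,291.48 = $2,754.20
Ending inventory (cost pool remaining) = $727.80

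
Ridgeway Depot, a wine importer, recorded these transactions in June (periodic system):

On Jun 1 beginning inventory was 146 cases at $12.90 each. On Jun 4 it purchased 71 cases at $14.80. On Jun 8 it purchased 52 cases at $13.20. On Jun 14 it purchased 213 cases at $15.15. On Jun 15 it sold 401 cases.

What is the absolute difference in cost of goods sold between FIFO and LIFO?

FIFO COGS: 146 @ $12.90 + 71 @ $14.80 + 52 @ $13.20 + 132 @ $15.15 = $5,620.40
LIFO COGS: 213 @ $15.15 + 52 @ $13.20 + 71 @ $14.80 + 65 @ $12.90 = $5,802.65
Difference = |$5,620.40 − $5,802.65| = $182.25

$182.25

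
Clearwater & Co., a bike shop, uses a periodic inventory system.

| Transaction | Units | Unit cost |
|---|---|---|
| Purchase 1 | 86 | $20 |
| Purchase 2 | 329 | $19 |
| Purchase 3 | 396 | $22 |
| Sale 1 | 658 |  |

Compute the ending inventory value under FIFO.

Ending inventory = $3,366

Sale 1 (658) [FIFO — oldest first]: 86 @ $20 + 329 @ $19 + 243 @ $22 = $13,317
Ending inventory: 153 @ $22 = $3,366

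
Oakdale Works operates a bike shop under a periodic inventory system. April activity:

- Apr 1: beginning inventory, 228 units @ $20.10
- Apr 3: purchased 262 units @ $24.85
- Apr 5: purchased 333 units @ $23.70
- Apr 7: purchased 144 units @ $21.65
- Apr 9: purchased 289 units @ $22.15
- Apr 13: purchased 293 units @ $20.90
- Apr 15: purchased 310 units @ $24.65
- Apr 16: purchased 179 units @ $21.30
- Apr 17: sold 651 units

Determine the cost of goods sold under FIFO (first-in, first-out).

COGS = $14,909.20

Apr 17, 651 sold [FIFO — oldest first]: 228 @ $20.10 + 262 @ $24.85 + 161 @ $23.70 = $14,909.20
Ending inventory: 172 @ $23.70 + 144 @ $21.65 + 289 @ $22.15 + 293 @ $20.90 + 310 @ $24.65 + 179 @ $21.30 = $31,173.25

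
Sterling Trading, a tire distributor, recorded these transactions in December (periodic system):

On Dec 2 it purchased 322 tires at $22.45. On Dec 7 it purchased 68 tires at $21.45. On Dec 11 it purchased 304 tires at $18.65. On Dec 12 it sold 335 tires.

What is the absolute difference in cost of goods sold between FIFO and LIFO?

FIFO COGS: 322 @ $22.45 + 13 @ $21.45 = $7,507.75
LIFO COGS: 304 @ $18.65 + 31 @ $21.45 = $6,334.55
Difference = |$7,507.75 − $6,334.55| = $1,173.20

$1,173.20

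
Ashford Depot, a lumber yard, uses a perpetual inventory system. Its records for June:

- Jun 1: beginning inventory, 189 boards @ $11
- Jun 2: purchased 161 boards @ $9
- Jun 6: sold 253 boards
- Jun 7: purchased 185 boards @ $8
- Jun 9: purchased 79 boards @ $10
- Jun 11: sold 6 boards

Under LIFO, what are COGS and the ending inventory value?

Jun 6, 253 sold [LIFO — newest first]: 161 @ $9 + 92 @ $11 = $2,461
Jun 11, 6 sold [LIFO — newest first]: 6 @ $10 = $60
Total COGS = $2,461 + $60 = $2,521
Ending inventory: 97 @ $11 + 185 @ $8 + 73 @ $10 = $3,277
Check: goods available $5,798 = COGS $2,521 + ending $3,277

COGS = $2,521; ending inventory = $3,277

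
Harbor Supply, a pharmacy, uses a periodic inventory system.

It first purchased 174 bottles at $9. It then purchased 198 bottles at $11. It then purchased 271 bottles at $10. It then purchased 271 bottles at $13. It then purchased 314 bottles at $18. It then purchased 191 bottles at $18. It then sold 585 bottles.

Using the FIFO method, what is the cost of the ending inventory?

Ending inventory = $13,193

Sale 1 (585) [FIFO — oldest first]: 174 @ $9 + 198 @ $11 + 213 @ $10 = $5,874
Ending inventory: 58 @ $10 + 271 @ $13 + 314 @ $18 + 191 @ $18 = $13,193
Check: goods available $19,067 = COGS $5,874 + ending $13,193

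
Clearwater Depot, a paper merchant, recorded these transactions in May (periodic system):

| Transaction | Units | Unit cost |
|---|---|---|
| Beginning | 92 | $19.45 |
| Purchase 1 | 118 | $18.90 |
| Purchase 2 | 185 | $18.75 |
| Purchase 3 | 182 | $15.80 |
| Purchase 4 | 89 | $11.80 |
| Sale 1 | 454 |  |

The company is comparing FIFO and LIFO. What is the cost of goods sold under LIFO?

FIFO COGS: 92 @ $19.45 + 118 @ $18.90 + 185 @ $18.75 + 59 @ $15.80 = $8,420.55
LIFO COGS: 89 @ $11.80 + 182 @ $15.80 + 183 @ $18.75 = $7,357.05

COGS = $7,357.05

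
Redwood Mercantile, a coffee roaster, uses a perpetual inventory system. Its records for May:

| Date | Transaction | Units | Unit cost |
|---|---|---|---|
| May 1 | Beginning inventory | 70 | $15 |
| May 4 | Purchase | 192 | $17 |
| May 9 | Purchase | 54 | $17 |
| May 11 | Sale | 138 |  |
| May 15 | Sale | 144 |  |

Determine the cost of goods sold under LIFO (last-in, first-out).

COGS = $4,722

May 11, 138 sold [LIFO — newest first]: 54 @ $17 + 84 @ $17 = $2,346
May 15, 144 sold [LIFO — newest first]: 108 @ $17 + 36 @ $15 = $2,376
Total COGS = $2,346 + $2,376 = $4,722
Ending inventory: 34 @ $15 = $510
Check: goods available $5,232 = COGS $4,722 + ending $510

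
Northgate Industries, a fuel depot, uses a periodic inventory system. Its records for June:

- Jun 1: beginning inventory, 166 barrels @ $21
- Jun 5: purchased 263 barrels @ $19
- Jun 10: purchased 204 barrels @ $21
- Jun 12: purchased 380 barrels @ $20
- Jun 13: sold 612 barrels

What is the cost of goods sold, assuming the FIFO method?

COGS = $12,326

Jun 13, 612 sold [FIFO — oldest first]: 166 @ $21 + 263 @ $19 + 183 @ $21 = $12,326
Ending inventory: 21 @ $21 + 380 @ $20 = $8,041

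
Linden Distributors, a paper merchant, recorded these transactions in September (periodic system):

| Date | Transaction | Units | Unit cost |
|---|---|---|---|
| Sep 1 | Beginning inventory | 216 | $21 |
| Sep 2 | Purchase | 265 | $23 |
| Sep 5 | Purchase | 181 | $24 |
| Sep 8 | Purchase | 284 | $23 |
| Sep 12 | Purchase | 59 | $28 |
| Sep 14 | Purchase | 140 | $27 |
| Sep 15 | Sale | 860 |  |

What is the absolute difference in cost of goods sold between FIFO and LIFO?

$1,287

FIFO COGS: 216 @ $21 + 265 @ $23 + 181 @ $24 + 198 @ $23 = $19,529
LIFO COGS: 140 @ $27 + 59 @ $28 + 284 @ $23 + 181 @ $24 + 196 @ $23 = $20,816
Difference = |$19,529 − $20,816| = $1,287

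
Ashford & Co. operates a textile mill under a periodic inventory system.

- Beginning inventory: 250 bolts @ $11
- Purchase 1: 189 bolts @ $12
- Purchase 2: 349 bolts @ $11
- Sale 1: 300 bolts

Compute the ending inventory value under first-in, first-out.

Sale 1 (300) [FIFO — oldest first]: 250 @ $11 + 50 @ $12 = $3,350
Ending inventory: 139 @ $12 + 349 @ $11 = $5,507

Ending inventory = $5,507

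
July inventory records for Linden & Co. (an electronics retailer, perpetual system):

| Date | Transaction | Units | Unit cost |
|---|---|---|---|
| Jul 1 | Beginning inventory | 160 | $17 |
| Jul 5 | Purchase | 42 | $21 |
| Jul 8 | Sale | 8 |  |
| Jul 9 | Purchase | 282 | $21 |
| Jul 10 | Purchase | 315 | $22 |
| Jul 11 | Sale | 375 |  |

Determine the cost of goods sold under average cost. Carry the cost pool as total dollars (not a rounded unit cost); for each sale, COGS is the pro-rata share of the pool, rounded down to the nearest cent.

After Jul 1: 160 on hand, pool $2,720.00 (≈ $17.0000 each)
After Jul 5: 202 on hand, pool $3,602.00 (≈ $17.8317 each)
Jul 8, sell 8: 8/202 × $3,602.00 → $142.65
After Jul 9: 476 on hand, pool $9,381.35 (≈ $19.7087 each)
After Jul 10: 791 on hand, pool $16,311.35 (≈ $20.6212 each)
Jul 11, sell 375: 375/791 × $16,311.35 → $7,732.94
Total COGS = $142.65 + $7,732.94 = $7,875.59
Ending inventory (cost pool remaining) = $8,578.41

COGS = $7,875.59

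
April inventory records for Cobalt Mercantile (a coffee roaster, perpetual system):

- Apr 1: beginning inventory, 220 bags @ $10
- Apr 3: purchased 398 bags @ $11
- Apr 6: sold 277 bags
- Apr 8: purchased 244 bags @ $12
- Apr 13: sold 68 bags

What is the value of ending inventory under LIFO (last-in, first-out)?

Apr 6, 277 sold [LIFO — newest first]: 277 @ $11 = $3,047
Apr 13, 68 sold [LIFO — newest first]: 68 @ $12 = $816
Total COGS = $3,047 + $816 = $3,863
Ending inventory: 220 @ $10 + 121 @ $11 + 176 @ $12 = $5,643

Ending inventory = $5,643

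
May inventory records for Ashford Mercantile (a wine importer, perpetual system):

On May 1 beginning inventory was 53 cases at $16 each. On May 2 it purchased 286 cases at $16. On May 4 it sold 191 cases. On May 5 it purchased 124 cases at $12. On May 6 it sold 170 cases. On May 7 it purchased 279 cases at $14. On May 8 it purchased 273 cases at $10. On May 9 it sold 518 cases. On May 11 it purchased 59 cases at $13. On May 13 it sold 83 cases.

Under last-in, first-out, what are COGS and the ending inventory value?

May 4, 191 sold [LIFO — newest first]: 191 @ $16 = $3,056
May 6, 170 sold [LIFO — newest first]: 124 @ $12 + 46 @ $16 = $2,224
May 9, 518 sold [LIFO — newest first]: 273 @ $10 + 245 @ $14 = $6,160
May 13, 83 sold [LIFO — newest first]: 59 @ $13 + 24 @ $14 = $1,103
Total COGS = $3,056 + $2,224 + $6,160 + $1,103 = $12,543
Ending inventory: 53 @ $16 + 49 @ $16 + 10 @ $14 = $1,772

COGS = $12,543; ending inventory = $1,772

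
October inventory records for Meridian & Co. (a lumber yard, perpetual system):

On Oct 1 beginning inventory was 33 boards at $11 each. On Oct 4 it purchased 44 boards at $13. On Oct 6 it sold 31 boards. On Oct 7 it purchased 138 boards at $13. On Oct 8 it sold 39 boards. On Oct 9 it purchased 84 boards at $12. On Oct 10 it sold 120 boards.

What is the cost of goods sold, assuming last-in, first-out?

COGS = $2,386

Oct 6, 31 sold [LIFO — newest first]: 31 @ $13 = $403
Oct 8, 39 sold [LIFO — newest first]: 39 @ $13 = $507
Oct 10, 120 sold [LIFO — newest first]: 84 @ $12 + 36 @ $13 = $1,476
Total COGS = $403 + $507 + $1,476 = $2,386
Ending inventory: 33 @ $11 + 13 @ $13 + 63 @ $13 = $1,351
Check: goods available $3,737 = COGS $2,386 + ending $1,351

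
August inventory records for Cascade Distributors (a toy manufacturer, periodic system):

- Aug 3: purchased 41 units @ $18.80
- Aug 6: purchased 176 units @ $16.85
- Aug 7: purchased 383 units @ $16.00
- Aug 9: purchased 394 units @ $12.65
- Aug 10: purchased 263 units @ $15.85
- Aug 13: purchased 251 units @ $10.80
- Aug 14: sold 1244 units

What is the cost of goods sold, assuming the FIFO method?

COGS = $18,811.00

Aug 14, 1244 sold [FIFO — oldest first]: 41 @ $18.80 + 176 @ $16.85 + 383 @ $16.00 + 394 @ $12.65 + 250 @ $15.85 = $18,811.00
Ending inventory: 13 @ $15.85 + 251 @ $10.80 = $2,916.85
Check: goods available $21,727.85 = COGS $18,811.00 + ending $2,916.85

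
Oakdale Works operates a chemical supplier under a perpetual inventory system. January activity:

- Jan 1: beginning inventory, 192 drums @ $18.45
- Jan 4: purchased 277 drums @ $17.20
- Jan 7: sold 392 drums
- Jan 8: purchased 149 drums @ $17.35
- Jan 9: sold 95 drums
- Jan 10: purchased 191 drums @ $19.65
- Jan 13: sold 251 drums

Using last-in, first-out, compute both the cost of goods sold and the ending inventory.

COGS = $13,335.15; ending inventory = $1,309.95

Jan 7, 392 sold [LIFO — newest first]: 277 @ $17.20 + 115 @ $18.45 = $6,886.15
Jan 9, 95 sold [LIFO — newest first]: 95 @ $17.35 = $1,648.25
Jan 13, 251 sold [LIFO — newest first]: 191 @ $19.65 + 54 @ $17.35 + 6 @ $18.45 = $4,800.75
Total COGS = $6,886.15 + $1,648.25 + $4,800.75 = $13,335.15
Ending inventory: 71 @ $18.45 = $1,309.95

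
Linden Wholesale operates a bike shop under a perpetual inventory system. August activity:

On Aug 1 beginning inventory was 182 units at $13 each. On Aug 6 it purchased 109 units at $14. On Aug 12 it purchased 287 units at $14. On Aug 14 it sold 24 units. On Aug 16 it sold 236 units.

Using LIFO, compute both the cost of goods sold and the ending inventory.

COGS = $3,640; ending inventory = $4,270

Aug 14, 24 sold [LIFO — newest first]: 24 @ $14 = $336
Aug 16, 236 sold [LIFO — newest first]: 236 @ $14 = $3,304
Total COGS = $336 + $3,304 = $3,640
Ending inventory: 182 @ $13 + 109 @ $14 + 27 @ $14 = $4,270
Check: goods available $7,910 = COGS $3,640 + ending $4,270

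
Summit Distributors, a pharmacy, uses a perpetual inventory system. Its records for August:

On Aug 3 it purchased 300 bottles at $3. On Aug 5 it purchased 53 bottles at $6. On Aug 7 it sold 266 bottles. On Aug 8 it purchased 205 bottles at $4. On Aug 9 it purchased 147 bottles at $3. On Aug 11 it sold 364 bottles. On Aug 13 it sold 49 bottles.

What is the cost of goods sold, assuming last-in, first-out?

COGS = $2,401

Aug 7, 266 sold [LIFO — newest first]: 53 @ $6 + 213 @ $3 = $957
Aug 11, 364 sold [LIFO — newest first]: 147 @ $3 + 205 @ $4 + 12 @ $3 = $1,297
Aug 13, 49 sold [LIFO — newest first]: 49 @ $3 = $147
Total COGS = $957 + $1,297 + $147 = $2,401
Ending inventory: 26 @ $3 = $78
Check: goods available $2,479 = COGS $2,401 + ending $78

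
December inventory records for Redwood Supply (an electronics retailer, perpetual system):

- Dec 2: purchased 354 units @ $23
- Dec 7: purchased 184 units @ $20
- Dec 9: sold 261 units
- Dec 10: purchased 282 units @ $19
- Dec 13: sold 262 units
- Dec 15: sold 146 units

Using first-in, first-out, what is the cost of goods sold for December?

Dec 9, 261 sold [FIFO — oldest first]: 261 @ $23 = $6,003
Dec 13, 262 sold [FIFO — oldest first]: 93 @ $23 + 169 @ $20 = $5,519
Dec 15, 146 sold [FIFO — oldest first]: 15 @ $20 + 131 @ $19 = $2,789
Total COGS = $6,003 + $5,519 + $2,789 = $14,311
Ending inventory: 151 @ $19 = $2,869
Check: goods available $17,180 = COGS $14,311 + ending $2,869

COGS = $14,311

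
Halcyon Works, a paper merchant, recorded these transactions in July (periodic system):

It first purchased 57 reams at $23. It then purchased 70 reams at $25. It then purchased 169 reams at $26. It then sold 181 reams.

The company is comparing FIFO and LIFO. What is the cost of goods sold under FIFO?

FIFO COGS: 57 @ $23 + 70 @ $25 + 54 @ $26 = $4,465
LIFO COGS: 169 @ $26 + 12 @ $25 = $4,694

COGS = $4,465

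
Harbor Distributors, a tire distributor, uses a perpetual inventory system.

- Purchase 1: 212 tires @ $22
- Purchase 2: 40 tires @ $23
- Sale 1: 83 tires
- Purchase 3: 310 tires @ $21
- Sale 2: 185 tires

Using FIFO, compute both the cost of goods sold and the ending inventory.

Sale 1 (83) [FIFO — oldest first]: 83 @ $22 = $1,826
Sale 2 (185) [FIFO — oldest first]: 129 @ $22 + 40 @ $23 + 16 @ $21 = $4,094
Total COGS = $1,826 + $4,094 = $5,920
Ending inventory: 294 @ $21 = $6,174

COGS = $5,920; ending inventory = $6,174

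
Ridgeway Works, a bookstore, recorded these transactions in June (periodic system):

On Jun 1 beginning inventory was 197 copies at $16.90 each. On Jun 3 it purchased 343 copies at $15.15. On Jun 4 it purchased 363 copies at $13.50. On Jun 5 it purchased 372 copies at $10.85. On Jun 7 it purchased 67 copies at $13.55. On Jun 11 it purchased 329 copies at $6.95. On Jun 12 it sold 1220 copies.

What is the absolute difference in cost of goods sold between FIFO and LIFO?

FIFO COGS: 197 @ $16.90 + 343 @ $15.15 + 363 @ $13.50 + 317 @ $10.85 = $16,865.70
LIFO COGS: 329 @ $6.95 + 67 @ $13.55 + 372 @ $10.85 + 363 @ $13.50 + 89 @ $15.15 = $13,479.45
Difference = |$16,865.70 − $13,479.45| = $3,386.25

$3,386.25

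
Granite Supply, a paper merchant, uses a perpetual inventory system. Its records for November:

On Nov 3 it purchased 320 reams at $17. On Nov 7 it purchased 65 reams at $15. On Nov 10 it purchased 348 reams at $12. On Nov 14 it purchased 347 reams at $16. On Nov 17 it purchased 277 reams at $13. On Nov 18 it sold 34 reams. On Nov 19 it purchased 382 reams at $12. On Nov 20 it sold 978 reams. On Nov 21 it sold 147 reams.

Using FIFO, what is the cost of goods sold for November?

Nov 18, 34 sold [FIFO — oldest first]: 34 @ $17 = $578
Nov 20, 978 sold [FIFO — oldest first]: 286 @ $17 + 65 @ $15 + 348 @ $12 + 279 @ $16 = $14,477
Nov 21, 147 sold [FIFO — oldest first]: 68 @ $16 + 79 @ $13 = $2,115
Total COGS = $578 + $14,477 + $2,115 = $17,170
Ending inventory: 198 @ $13 + 382 @ $12 = $7,158

COGS = $17,170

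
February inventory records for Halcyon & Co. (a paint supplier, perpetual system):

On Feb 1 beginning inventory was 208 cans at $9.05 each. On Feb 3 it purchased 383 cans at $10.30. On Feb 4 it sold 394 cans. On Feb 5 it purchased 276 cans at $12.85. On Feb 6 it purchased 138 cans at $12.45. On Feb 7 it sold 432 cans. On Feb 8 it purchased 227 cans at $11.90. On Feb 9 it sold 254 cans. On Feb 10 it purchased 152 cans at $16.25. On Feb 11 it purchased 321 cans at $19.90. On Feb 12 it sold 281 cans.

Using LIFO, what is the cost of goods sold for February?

Feb 4, 394 sold [LIFO — newest first]: 383 @ $10.30 + 11 @ $9.05 = $4,044.45
Feb 7, 432 sold [LIFO — newest first]: 138 @ $12.45 + 276 @ $12.85 + 18 @ $9.05 = $5,427.60
Feb 9, 254 sold [LIFO — newest first]: 227 @ $11.90 + 27 @ $9.05 = $2,945.65
Feb 12, 281 sold [LIFO — newest first]: 281 @ $19.90 = $5,591.90
Total COGS = $4,044.45 + $5,427.60 + $2,945.65 + $5,591.90 = $18,009.60
Ending inventory: 152 @ $9.05 + 152 @ $16.25 + 40 @ $19.90 = $4,641.60

COGS = $18,009.60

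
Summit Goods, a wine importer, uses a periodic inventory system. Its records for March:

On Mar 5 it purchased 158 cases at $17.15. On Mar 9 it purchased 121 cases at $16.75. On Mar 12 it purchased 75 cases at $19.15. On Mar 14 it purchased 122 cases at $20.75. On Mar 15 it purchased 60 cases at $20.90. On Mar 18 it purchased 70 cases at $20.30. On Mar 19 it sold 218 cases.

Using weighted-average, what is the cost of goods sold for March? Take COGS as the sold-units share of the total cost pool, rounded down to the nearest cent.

Mar 19, sell 218: 218/606 × $11,379.20 → $4,093.50
Ending inventory (cost pool remaining) = $7,285.70
Check: goods available $11,379.20 = COGS $4,093.50 + ending $7,285.70

COGS = $4,093.50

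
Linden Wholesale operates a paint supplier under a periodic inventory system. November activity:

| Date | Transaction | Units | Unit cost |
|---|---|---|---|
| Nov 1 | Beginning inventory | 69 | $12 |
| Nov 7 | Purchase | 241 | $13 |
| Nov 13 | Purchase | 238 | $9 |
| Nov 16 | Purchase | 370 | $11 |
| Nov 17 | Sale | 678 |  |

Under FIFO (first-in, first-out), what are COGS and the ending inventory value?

COGS = $7,533; ending inventory = $2,640

Nov 17, 678 sold [FIFO — oldest first]: 69 @ $12 + 241 @ $13 + 238 @ $9 + 130 @ $11 = $7,533
Ending inventory: 240 @ $11 = $2,640
Check: goods available $10,173 = COGS $7,533 + ending $2,640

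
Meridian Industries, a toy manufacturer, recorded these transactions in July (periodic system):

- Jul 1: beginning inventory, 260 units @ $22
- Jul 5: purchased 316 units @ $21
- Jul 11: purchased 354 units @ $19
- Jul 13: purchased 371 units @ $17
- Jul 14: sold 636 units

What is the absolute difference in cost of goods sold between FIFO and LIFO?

$2,154

FIFO COGS: 260 @ $22 + 316 @ $21 + 60 @ $19 = $13,496
LIFO COGS: 371 @ $17 + 265 @ $19 = $11,342
Difference = |$13,496 − $11,342| = $2,154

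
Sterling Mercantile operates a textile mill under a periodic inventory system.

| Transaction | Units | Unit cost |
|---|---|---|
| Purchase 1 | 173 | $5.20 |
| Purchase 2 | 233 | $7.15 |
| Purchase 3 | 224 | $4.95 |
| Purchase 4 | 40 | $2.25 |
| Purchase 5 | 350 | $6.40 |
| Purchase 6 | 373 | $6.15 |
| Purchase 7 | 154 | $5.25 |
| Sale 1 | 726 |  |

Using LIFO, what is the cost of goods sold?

Sale 1 (726) [LIFO — newest first]: 154 @ $5.25 + 373 @ $6.15 + 199 @ $6.40 = $4,376.05
Ending inventory: 173 @ $5.20 + 233 @ $7.15 + 224 @ $4.95 + 40 @ $2.25 + 151 @ $6.40 = $4,730.75
Check: goods available $9,106.80 = COGS $4,376.05 + ending $4,730.75

COGS = $4,376.05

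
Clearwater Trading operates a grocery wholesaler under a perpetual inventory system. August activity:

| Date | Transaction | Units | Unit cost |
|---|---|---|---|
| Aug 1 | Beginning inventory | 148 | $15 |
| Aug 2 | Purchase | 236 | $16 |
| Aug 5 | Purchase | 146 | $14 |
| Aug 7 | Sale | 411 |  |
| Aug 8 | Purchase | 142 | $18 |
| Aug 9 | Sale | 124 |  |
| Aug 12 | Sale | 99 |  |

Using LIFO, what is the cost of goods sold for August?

COGS = $10,026

Aug 7, 411 sold [LIFO — newest first]: 146 @ $14 + 236 @ $16 + 29 @ $15 = $6,255
Aug 9, 124 sold [LIFO — newest first]: 124 @ $18 = $2,232
Aug 12, 99 sold [LIFO — newest first]: 18 @ $18 + 81 @ $15 = $1,539
Total COGS = $6,255 + $2,232 + $1,539 = $10,026
Ending inventory: 38 @ $15 = $570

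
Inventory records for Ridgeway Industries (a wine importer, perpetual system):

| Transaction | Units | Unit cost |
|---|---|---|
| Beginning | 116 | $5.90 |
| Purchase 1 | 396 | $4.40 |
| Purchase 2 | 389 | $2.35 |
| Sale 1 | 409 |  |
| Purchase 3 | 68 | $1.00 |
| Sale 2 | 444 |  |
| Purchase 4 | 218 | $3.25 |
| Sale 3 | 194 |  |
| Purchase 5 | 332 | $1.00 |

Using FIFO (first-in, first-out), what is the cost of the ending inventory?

Sale 1 (409) [FIFO — oldest first]: 116 @ $5.90 + 293 @ $4.40 = $1,973.60
Sale 2 (444) [FIFO — oldest first]: 103 @ $4.40 + 341 @ $2.35 = $1,254.55
Sale 3 (194) [FIFO — oldest first]: 48 @ $2.35 + 68 @ $1.00 + 78 @ $3.25 = $434.30
Total COGS = $1,973.60 + $1,254.55 + $434.30 = $3,662.45
Ending inventory: 140 @ $3.25 + 332 @ $1.00 = $787.00
Check: goods available $4,449.45 = COGS $3,662.45 + ending $787.00

Ending inventory = $787.00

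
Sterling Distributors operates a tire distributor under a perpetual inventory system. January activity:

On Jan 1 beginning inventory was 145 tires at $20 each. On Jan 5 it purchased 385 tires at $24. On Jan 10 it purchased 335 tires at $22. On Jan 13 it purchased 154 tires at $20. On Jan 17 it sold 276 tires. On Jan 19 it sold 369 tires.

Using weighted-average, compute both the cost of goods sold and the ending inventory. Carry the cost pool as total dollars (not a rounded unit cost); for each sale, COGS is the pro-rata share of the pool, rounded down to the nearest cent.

After Jan 1: 145 on hand, pool $2,900.00 (≈ $20.0000 each)
After Jan 5: 530 on hand, pool $12,140.00 (≈ $22.9057 each)
After Jan 10: 865 on hand, pool $19,510.00 (≈ $22.5549 each)
After Jan 13: 1019 on hand, pool $22,590.00 (≈ $22.1688 each)
Jan 17, sell 276: 276/1019 × $22,590.00 → $6,118.58
Jan 19, sell 369: 369/743 × $16,471.42 → $8,180.28
Total COGS = $6,118.58 + $8,180.28 = $14,298.86
Ending inventory (cost pool remaining) = $8,291.14
Check: goods available $22,590.00 = COGS $14,298.86 + ending $8,291.14

COGS = $14,298.86; ending inventory = $8,291.14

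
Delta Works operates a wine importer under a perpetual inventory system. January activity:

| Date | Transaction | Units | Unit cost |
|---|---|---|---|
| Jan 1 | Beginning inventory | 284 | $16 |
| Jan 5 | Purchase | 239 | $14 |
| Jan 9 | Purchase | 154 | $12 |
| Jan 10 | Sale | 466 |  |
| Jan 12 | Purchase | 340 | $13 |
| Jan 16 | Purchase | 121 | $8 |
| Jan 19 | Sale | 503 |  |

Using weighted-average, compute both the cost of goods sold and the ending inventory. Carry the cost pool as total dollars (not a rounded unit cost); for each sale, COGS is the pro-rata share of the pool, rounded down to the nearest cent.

After Jan 1: 284 on hand, pool $4,544.00 (≈ $16.0000 each)
After Jan 5: 523 on hand, pool $7,890.00 (≈ $15.0860 each)
After Jan 9: 677 on hand, pool $9,738.00 (≈ $14.3840 each)
Jan 10, sell 466: 466/677 × $9,738.00 → $6,702.96
After Jan 12: 551 on hand, pool $7,455.04 (≈ $13.5300 each)
After Jan 16: 672 on hand, pool $8,423.04 (≈ $12.5343 each)
Jan 19, sell 503: 503/672 × $8,423.04 → $6,304.74
Total COGS = $6,702.96 + $6,304.74 = $13,007.70
Ending inventory (cost pool remaining) = $2,118.30

COGS = $13,007.70; ending inventory = $2,118.30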